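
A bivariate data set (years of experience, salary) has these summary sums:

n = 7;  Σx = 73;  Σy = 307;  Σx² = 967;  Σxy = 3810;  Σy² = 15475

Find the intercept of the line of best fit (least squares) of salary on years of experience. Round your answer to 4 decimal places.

Sxx = Σx² − (Σx)²/n = 967 − 761.285714 = 205.714286
Sxy = Σxy − (Σx)(Σy)/n = 3810 − 3201.571429 = 608.428571
b = Sxy/Sxx = 608.428571/205.714286 = 2.957639
a = ȳ − b·x̄ = 43.857143 − 2.957639·10.428571 = 13.013194

13.0132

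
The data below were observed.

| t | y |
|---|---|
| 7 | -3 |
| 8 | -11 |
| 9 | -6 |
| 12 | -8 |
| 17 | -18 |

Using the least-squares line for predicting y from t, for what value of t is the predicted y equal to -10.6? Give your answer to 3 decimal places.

11.779

n = 5, Σx = 53, Σy = -46, Σxy = -565, Σx² = 627
Sxx = Σx² − (Σx)²/n = 627 − 561.8 = 65.2
Sxy = Σxy − (Σx)(Σy)/n = -565 − (-487.6) = -77.4
b = Sxy/Sxx = -77.4/65.2 = -1.187117
a = ȳ − b·x̄ = -9.2 − (-1.187117)·10.6 = 3.383436
Set a + b·x = -10.6: x = (-10.6 − 3.383436) / (-1.187117) = 11.779328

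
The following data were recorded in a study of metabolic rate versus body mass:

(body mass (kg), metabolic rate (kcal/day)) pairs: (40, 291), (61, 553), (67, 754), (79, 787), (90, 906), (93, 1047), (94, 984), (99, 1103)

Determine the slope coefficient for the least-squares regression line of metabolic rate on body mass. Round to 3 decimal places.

13.120

n = 8, Σx = 623, Σy = 6425, Σxy = 538668, Σx² = 51437
Sxx = Σx² − (Σx)²/n = 51437 − 48516.125 = 2920.875
Sxy = Σxy − (Σx)(Σy)/n = 538668 − 500346.875 = 38321.125
b = Sxy/Sxx = 38321.125/2920.875 = 13.119742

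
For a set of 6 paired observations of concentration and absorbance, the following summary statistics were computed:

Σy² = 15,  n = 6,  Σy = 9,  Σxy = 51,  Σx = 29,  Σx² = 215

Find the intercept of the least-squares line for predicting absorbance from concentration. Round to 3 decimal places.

1.016

Sxx = Σx² − (Σx)²/n = 215 − 140.166667 = 74.833333
Sxy = Σxy − (Σx)(Σy)/n = 51 − 43.5 = 7.5
b = Sxy/Sxx = 7.5/74.833333 = 0.100223
a = ȳ − b·x̄ = 1.5 − 0.100223·4.833333 = 1.015590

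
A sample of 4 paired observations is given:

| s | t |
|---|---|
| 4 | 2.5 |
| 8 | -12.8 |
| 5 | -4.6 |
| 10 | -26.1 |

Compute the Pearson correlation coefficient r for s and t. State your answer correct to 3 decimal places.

-0.982

n = 4, Σx = 27, Σy = -41, Σxy = -376.4, Σx² = 205, Σy² = 872.46
Sxx = Σx² − (Σx)²/n = 205 − 182.25 = 22.75
Sxy = Σxy − (Σx)(Σy)/n = -376.4 − (-276.75) = -99.65
Syy = Σy² − (Σy)²/n = 872.46 − 420.25 = 452.21
r = Sxy/√(Sxx·Syy) = -99.65/√(10287.7775) = -99.65/101.428682 = -0.982464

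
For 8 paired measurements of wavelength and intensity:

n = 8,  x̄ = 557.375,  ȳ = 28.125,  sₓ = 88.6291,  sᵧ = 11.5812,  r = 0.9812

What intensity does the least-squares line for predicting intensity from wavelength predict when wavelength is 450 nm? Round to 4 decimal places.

14.3580

b = r · sᵧ/sₓ = 0.9812 · 11.5812/88.6291 = 0.128214
a = ȳ − b·x̄ = 28.125 − 0.128214·557.375 = -43.338165
ŷ(450) = a + b·450 = -43.338165 + 0.128214·450 = 14.358044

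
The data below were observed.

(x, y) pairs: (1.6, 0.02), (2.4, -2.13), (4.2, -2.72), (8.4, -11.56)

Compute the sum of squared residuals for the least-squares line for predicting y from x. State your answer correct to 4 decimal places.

n = 4, Σx = 16.6, Σy = -16.39, Σxy = -113.608, Σx² = 96.52, Σy² = 145.5693
Sxx = Σx² − (Σx)²/n = 96.52 − 68.89 = 27.63
Sxy = Σxy − (Σx)(Σy)/n = -113.608 − (-68.0185) = -45.5895
Syy = Σy² − (Σy)²/n = 145.5693 − 67.158025 = 78.411275
b = Sxy/Sxx = -45.5895/27.63 = -1.65
SSE = Syy − b·Sxy = 78.411275 − (-1.65)·(-45.5895) = 3.1886

3.1886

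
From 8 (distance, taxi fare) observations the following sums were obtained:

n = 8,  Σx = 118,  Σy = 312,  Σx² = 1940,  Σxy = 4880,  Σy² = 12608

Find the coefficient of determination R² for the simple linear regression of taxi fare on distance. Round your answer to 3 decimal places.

Sxx = Σx² − (Σx)²/n = 1940 − 1740.5 = 199.5
Sxy = Σxy − (Σx)(Σy)/n = 4880 − 4602 = 278
Syy = Σy² − (Σy)²/n = 12608 − 12168 = 440
R² = Sxy²/(Sxx·Syy) = (278)²/(199.5·440) = 0.880428

0.880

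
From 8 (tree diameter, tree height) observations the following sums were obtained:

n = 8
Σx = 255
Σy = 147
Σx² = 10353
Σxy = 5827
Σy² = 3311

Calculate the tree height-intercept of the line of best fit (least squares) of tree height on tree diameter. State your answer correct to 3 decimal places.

Sxx = Σx² − (Σx)²/n = 10353 − 8128.125 = 2224.875
Sxy = Σxy − (Σx)(Σy)/n = 5827 − 4685.625 = 1141.375
b = Sxy/Sxx = 1141.375/2224.875 = 0.513006
a = ȳ − b·x̄ = 18.375 − 0.513006·31.875 = 2.022923

2.023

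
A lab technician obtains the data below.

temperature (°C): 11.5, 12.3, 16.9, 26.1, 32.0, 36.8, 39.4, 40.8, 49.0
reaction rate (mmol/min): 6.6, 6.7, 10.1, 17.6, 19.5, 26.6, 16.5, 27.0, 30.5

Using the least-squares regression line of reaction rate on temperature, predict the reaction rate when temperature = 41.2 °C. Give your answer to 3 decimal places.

25.162

n = 9, Σx = 264.8, Σy = 161.1, Σxy = 5637.44, Σx² = 9246.6
Sxx = Σx² − (Σx)²/n = 9246.6 − 7791.004444 = 1455.595556
Sxy = Σxy − (Σx)(Σy)/n = 5637.44 − 4739.92 = 897.52
b = Sxy/Sxx = 897.52/1455.595556 = 0.616600
a = ȳ − b·x̄ = 17.9 − 0.616600·29.422222 = -0.241738
ŷ(41.2) = a + b·41.2 = -0.241738 + 0.616600·41.2 = 25.162176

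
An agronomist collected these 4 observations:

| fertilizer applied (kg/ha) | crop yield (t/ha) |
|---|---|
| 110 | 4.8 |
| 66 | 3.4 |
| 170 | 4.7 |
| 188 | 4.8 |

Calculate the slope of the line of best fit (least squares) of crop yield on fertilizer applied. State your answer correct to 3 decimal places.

n = 4, Σx = 534, Σy = 17.7, Σxy = 2453.8, Σx² = 80700
Sxx = Σx² − (Σx)²/n = 80700 − 71289 = 9411
Sxy = Σxy − (Σx)(Σy)/n = 2453.8 − 2362.95 = 90.85
b = Sxy/Sxx = 90.85/9411 = 0.009654

0.010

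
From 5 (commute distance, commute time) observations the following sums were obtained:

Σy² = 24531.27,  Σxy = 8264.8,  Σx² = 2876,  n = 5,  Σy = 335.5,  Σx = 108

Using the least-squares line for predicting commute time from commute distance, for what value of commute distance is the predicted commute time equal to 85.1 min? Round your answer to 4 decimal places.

31.2047

Sxx = Σx² − (Σx)²/n = 2876 − 2332.8 = 543.2
Sxy = Σxy − (Σx)(Σy)/n = 8264.8 − 7246.8 = 1018
b = Sxy/Sxx = 1018/543.2 = 1.874080
a = ȳ − b·x̄ = 67.1 − 1.874080·21.6 = 26.619882
Set a + b·x = 85.1: x = (85.1 − 26.619882) / 1.874080 = 31.204715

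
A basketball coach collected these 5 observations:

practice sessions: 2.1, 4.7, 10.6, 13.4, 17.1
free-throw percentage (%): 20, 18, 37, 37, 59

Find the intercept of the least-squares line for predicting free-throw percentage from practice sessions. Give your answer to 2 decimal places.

9.91

n = 5, Σx = 47.9, Σy = 171, Σxy = 2023.5, Σx² = 610.83
Sxx = Σx² − (Σx)²/n = 610.83 − 458.882 = 151.948
Sxy = Σxy − (Σx)(Σy)/n = 2023.5 − 1638.18 = 385.32
b = Sxy/Sxx = 385.32/151.948 = 2.535868
a = ȳ − b·x̄ = 34.2 − 2.535868·9.58 = 9.906389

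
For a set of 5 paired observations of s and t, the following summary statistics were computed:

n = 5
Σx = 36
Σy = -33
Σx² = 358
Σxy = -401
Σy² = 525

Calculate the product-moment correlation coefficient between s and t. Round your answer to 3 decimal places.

Sxx = Σx² − (Σx)²/n = 358 − 259.2 = 98.8
Sxy = Σxy − (Σx)(Σy)/n = -401 − (-237.6) = -163.4
Syy = Σy² − (Σy)²/n = 525 − 217.8 = 307.2
r = Sxy/√(Sxx·Syy) = -163.4/√(30351.36) = -163.4/174.216417 = -0.937914

-0.938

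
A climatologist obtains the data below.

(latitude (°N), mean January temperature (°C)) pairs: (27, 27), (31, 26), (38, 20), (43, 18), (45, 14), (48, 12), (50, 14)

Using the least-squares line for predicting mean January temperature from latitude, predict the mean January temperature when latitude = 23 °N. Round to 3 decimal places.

n = 7, Σx = 282, Σy = 131, Σxy = 4975, Σx² = 11812
Sxx = Σx² − (Σx)²/n = 11812 − 11360.571429 = 451.428571
Sxy = Σxy − (Σx)(Σy)/n = 4975 − 5277.428571 = -302.428571
b = Sxy/Sxx = -302.428571/451.428571 = -0.669937
a = ȳ − b·x̄ = 18.714286 − (-0.669937)·40.285714 = 45.703165
ŷ(23) = a + b·23 = 45.703165 + (-0.669937)·23 = 30.294620

30.295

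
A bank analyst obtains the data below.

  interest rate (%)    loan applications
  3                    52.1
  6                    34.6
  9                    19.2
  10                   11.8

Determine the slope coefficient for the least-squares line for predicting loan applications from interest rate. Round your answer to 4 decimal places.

-5.6400

n = 4, Σx = 28, Σy = 117.7, Σxy = 654.7, Σx² = 226
Sxx = Σx² − (Σx)²/n = 226 − 196 = 30
Sxy = Σxy − (Σx)(Σy)/n = 654.7 − 823.9 = -169.2
b = Sxy/Sxx = -169.2/30 = -5.64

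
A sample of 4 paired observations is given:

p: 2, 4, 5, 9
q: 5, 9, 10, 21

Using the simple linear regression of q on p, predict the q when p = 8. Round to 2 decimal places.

18.17

n = 4, Σx = 20, Σy = 45, Σxy = 285, Σx² = 126
Sxx = Σx² − (Σx)²/n = 126 − 100 = 26
Sxy = Σxy − (Σx)(Σy)/n = 285 − 225 = 60
b = Sxy/Sxx = 60/26 = 2.307692
a = ȳ − b·x̄ = 11.25 − 2.307692·5 = -0.288462
ŷ(8) = a + b·8 = -0.288462 + 2.307692·8 = 18.173077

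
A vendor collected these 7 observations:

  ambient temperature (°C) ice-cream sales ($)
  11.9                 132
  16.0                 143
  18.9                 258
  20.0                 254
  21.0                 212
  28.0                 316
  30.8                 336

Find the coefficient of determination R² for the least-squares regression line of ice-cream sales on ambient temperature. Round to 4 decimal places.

n = 7, Σx = 146.6, Σy = 1651, Σxy = 37463.8, Σx² = 3328.46, Σy² = 426649
Sxx = Σx² − (Σx)²/n = 3328.46 − 3070.222857 = 258.237143
Sxy = Σxy − (Σx)(Σy)/n = 37463.8 − 34576.657143 = 2887.142857
Syy = Σy² − (Σy)²/n = 426649 − 389400.142857 = 37248.857143
R² = Sxy²/(Sxx·Syy) = (2887.142857)²/(258.237143·37248.857143) = 0.866572

0.8666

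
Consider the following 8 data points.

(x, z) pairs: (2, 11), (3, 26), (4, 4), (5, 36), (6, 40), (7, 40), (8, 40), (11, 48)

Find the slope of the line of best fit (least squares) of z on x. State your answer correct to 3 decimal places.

4.290

n = 8, Σx = 46, Σy = 245, Σxy = 1664, Σx² = 324
Sxx = Σx² − (Σx)²/n = 324 − 264.5 = 59.5
Sxy = Σxy − (Σx)(Σy)/n = 1664 − 1408.75 = 255.25
b = Sxy/Sxx = 255.25/59.5 = 4.289916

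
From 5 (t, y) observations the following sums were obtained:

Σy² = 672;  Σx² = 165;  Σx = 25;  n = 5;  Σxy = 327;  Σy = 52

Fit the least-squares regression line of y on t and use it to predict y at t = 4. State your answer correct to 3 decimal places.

Sxx = Σx² − (Σx)²/n = 165 − 125 = 40
Sxy = Σxy − (Σx)(Σy)/n = 327 − 260 = 67
b = Sxy/Sxx = 67/40 = 1.675
a = ȳ − b·x̄ = 10.4 − 1.675·5 = 2.025
ŷ(4) = a + b·4 = 2.025 + 1.675·4 = 8.725

8.725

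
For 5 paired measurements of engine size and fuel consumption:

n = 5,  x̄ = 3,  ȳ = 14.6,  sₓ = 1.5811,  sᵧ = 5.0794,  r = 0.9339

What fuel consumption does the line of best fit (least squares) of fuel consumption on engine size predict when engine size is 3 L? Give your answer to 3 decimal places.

14.600

b = r · sᵧ/sₓ = 0.9339 · 5.0794/1.5811 = 3.000222
a = ȳ − b·x̄ = 14.6 − 3.000222·3 = 5.599333
ŷ(3) = a + b·3 = 5.599333 + 3.000222·3 = 14.6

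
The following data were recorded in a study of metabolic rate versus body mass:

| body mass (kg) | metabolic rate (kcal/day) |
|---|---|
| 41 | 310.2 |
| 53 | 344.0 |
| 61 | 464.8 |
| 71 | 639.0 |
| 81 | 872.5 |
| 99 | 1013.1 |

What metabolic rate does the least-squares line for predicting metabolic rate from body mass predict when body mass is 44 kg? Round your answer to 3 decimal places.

285.743

n = 6, Σx = 406, Σy = 3643.6, Σxy = 275641.4, Σx² = 29614
Sxx = Σx² − (Σx)²/n = 29614 − 27472.666667 = 2141.333333
Sxy = Σxy − (Σx)(Σy)/n = 275641.4 − 246550.266667 = 29091.133333
b = Sxy/Sxx = 29091.133333/2141.333333 = 13.585523
a = ȳ − b·x̄ = 607.266667 − 13.585523·67.666667 = -312.020392
ŷ(44) = a + b·44 = -312.020392 + 13.585523·44 = 285.742621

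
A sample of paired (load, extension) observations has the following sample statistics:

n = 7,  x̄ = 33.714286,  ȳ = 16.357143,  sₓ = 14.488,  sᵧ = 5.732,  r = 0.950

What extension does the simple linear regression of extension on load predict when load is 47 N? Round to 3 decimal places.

21.351

b = r · sᵧ/sₓ = 0.95 · 5.732/14.488 = 0.375856
a = ȳ − b·x̄ = 16.357143 − 0.375856·33.714286 = 3.685430
ŷ(47) = a + b·47 = 3.685430 + 0.375856·47 = 21.350657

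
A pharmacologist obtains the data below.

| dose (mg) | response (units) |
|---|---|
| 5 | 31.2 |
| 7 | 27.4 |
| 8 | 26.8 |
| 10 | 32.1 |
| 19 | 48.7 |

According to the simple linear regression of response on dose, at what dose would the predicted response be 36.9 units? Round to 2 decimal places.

n = 5, Σx = 49, Σy = 166.2, Σxy = 1808.5, Σx² = 599
Sxx = Σx² − (Σx)²/n = 599 − 480.2 = 118.8
Sxy = Σxy − (Σx)(Σy)/n = 1808.5 − 1628.76 = 179.74
b = Sxy/Sxx = 179.74/118.8 = 1.512963
a = ȳ − b·x̄ = 33.24 − 1.512963·9.8 = 18.412963
Set a + b·x = 36.9: x = (36.9 − 18.412963) / 1.512963 = 12.219094

12.22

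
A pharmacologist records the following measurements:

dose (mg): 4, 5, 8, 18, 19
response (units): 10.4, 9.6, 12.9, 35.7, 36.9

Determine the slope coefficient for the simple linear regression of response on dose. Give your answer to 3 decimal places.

n = 5, Σx = 54, Σy = 105.5, Σxy = 1536.5, Σx² = 790
Sxx = Σx² − (Σx)²/n = 790 − 583.2 = 206.8
Sxy = Σxy − (Σx)(Σy)/n = 1536.5 − 1139.4 = 397.1
b = Sxy/Sxx = 397.1/206.8 = 1.920213

1.920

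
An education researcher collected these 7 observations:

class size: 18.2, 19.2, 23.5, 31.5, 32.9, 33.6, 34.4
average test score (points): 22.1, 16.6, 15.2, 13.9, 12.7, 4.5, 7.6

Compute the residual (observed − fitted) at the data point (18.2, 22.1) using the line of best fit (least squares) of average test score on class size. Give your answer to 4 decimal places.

n = 7, Σx = 193.3, Σy = 92.6, Σxy = 2346.46, Σx² = 5639.11
Sxx = Σx² − (Σx)²/n = 5639.11 − 5337.841429 = 301.268571
Sxy = Σxy − (Σx)(Σy)/n = 2346.46 − 2557.082857 = -210.622857
b = Sxy/Sxx = -210.622857/301.268571 = -0.699120
a = ȳ − b·x̄ = 13.228571 − (-0.699120)·27.614286 = 32.534268
ŷ(18.2) = 32.534268 + (-0.699120)·18.2 = 19.810286
residual = y − ŷ = 22.1 − 19.810286 = 2.289714

2.2897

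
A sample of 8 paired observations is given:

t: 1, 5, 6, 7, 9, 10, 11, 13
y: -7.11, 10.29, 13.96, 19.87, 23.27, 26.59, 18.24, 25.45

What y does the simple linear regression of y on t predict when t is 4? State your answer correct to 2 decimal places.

6.63

n = 8, Σx = 62, Σy = 130.56, Σxy = 1274.01, Σx² = 582
Sxx = Σx² − (Σx)²/n = 582 − 480.5 = 101.5
Sxy = Σxy − (Σx)(Σy)/n = 1274.01 − 1011.84 = 262.17
b = Sxy/Sxx = 262.17/101.5 = 2.582956
a = ȳ − b·x̄ = 16.32 − 2.582956·7.75 = -3.697906
ŷ(4) = a + b·4 = -3.697906 + 2.582956·4 = 6.633916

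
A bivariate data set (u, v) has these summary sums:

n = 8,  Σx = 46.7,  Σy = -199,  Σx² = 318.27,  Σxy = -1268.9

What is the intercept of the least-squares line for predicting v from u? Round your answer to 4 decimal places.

-11.1646

Sxx = Σx² − (Σx)²/n = 318.27 − 272.61125 = 45.65875
Sxy = Σxy − (Σx)(Σy)/n = -1268.9 − (-1161.6625) = -107.2375
b = Sxy/Sxx = -107.2375/45.65875 = -2.348674
a = ȳ − b·x̄ = -24.875 − (-2.348674)·5.8375 = -11.164618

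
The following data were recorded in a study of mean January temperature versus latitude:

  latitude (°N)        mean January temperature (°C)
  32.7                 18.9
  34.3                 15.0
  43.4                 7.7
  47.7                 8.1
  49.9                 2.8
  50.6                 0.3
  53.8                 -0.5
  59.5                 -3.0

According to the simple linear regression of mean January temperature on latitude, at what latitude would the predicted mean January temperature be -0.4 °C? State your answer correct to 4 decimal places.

54.5487

n = 8, Σx = 371.9, Σy = 49.3, Σxy = 1802.58, Σx² = 17889.69
Sxx = Σx² − (Σx)²/n = 17889.69 − 17288.70125 = 600.98875
Sxy = Σxy − (Σx)(Σy)/n = 1802.58 − 2291.83375 = -489.25375
b = Sxy/Sxx = -489.25375/600.98875 = -0.814081
a = ȳ − b·x̄ = 6.1625 − (-0.814081)·46.4875 = 44.007108
Set a + b·x = -0.4: x = (-0.4 − 44.007108) / (-0.814081) = 54.548733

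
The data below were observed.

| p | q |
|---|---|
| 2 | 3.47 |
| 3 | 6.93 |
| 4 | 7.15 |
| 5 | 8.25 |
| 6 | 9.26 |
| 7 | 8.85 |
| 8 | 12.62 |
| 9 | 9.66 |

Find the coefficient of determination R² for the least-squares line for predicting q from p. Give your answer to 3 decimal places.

n = 8, Σx = 44, Σy = 66.19, Σxy = 402.99, Σx² = 284, Σy² = 595.9009
Sxx = Σx² − (Σx)²/n = 284 − 242 = 42
Sxy = Σxy − (Σx)(Σy)/n = 402.99 − 364.045 = 38.945
Syy = Σy² − (Σy)²/n = 595.9009 − 547.639513 = 48.261387
R² = Sxy²/(Sxx·Syy) = (38.945)²/(42·48.261387) = 0.748263

0.748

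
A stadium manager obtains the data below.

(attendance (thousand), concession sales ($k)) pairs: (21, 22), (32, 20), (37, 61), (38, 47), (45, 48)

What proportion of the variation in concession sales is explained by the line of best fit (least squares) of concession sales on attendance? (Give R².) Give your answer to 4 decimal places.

0.5092

n = 5, Σx = 173, Σy = 198, Σxy = 7305, Σx² = 6303, Σy² = 9118
Sxx = Σx² − (Σx)²/n = 6303 − 5985.8 = 317.2
Sxy = Σxy − (Σx)(Σy)/n = 7305 − 6850.8 = 454.2
Syy = Σy² − (Σy)²/n = 9118 − 7840.8 = 1277.2
R² = Sxy²/(Sxx·Syy) = (454.2)²/(317.2·1277.2) = 0.509216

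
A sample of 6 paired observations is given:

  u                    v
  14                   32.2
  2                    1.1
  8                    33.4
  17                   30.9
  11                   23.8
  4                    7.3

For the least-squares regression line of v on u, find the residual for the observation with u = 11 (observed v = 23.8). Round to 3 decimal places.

n = 6, Σx = 56, Σy = 128.7, Σxy = 1536.5, Σx² = 690
Sxx = Σx² − (Σx)²/n = 690 − 522.666667 = 167.333333
Sxy = Σxy − (Σx)(Σy)/n = 1536.5 − 1201.2 = 335.3
b = Sxy/Sxx = 335.3/167.333333 = 2.003785
a = ȳ − b·x̄ = 21.45 − 2.003785·9.333333 = 2.748008
ŷ(11) = 2.748008 + 2.003785·11 = 24.789641
residual = y − ŷ = 23.8 − 24.789641 = -0.989641

-0.990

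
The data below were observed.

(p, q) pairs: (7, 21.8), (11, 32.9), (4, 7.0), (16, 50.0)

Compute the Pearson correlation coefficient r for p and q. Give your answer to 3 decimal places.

n = 4, Σx = 38, Σy = 111.7, Σxy = 1342.5, Σx² = 442, Σy² = 4106.65
Sxx = Σx² − (Σx)²/n = 442 − 361 = 81
Sxy = Σxy − (Σx)(Σy)/n = 1342.5 − 1061.15 = 281.35
Syy = Σy² − (Σy)²/n = 4106.65 − 3119.2225 = 987.4275
r = Sxy/√(Sxx·Syy) = 281.35/√(79981.6275) = 281.35/282.810232 = 0.994837

0.995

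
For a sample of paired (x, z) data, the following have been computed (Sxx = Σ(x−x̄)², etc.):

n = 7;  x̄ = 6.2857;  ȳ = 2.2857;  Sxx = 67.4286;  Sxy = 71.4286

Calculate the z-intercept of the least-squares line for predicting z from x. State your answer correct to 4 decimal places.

b = Sxy/Sxx = 71.4286/67.4286 = 1.059322
a = ȳ − b·x̄ = 2.2857 − 1.059322·6.2857 = -4.372880

-4.3729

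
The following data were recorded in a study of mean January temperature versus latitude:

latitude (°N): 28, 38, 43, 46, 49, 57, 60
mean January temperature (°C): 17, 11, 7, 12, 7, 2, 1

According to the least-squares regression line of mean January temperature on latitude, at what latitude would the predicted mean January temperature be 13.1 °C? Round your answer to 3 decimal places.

n = 7, Σx = 321, Σy = 57, Σxy = 2264, Σx² = 15443
Sxx = Σx² − (Σx)²/n = 15443 − 14720.142857 = 722.857143
Sxy = Σxy − (Σx)(Σy)/n = 2264 − 2613.857143 = -349.857143
b = Sxy/Sxx = -349.857143/722.857143 = -0.483992
a = ȳ − b·x̄ = 8.142857 − (-0.483992)·45.857143 = 30.337352
Set a + b·x = 13.1: x = (13.1 − 30.337352) / (-0.483992) = 35.614945

35.615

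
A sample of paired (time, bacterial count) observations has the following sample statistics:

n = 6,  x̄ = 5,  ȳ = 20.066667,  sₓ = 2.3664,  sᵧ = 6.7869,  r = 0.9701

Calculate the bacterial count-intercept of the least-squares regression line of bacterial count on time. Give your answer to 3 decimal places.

b = r · sᵧ/sₓ = 0.9701 · 6.7869/2.3664 = 2.782273
a = ȳ − b·x̄ = 20.066667 − 2.782273·5 = 6.155300

6.155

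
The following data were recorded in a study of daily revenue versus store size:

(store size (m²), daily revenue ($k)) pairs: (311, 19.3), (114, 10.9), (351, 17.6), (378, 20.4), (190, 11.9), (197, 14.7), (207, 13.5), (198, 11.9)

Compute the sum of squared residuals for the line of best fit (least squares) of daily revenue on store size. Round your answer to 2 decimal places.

11.10

n = 8, Σx = 1946, Σy = 120.2, Σxy = 31441.3, Σx² = 532764, Σy² = 1898.78
Sxx = Σx² − (Σx)²/n = 532764 − 473364.5 = 59399.5
Sxy = Σxy − (Σx)(Σy)/n = 31441.3 − 29238.65 = 2202.65
Syy = Σy² − (Σy)²/n = 1898.78 − 1806.005 = 92.775
b = Sxy/Sxx = 2202.65/59399.5 = 0.037082
SSE = Syy − b·Sxy = 92.775 − 0.037082·2202.65 = 11.096416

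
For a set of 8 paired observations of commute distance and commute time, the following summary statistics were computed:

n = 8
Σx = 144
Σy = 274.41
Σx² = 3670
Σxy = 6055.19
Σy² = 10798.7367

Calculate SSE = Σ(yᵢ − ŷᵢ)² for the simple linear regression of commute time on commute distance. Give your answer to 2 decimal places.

231.18

Sxx = Σx² − (Σx)²/n = 3670 − 2592 = 1078
Sxy = Σxy − (Σx)(Σy)/n = 6055.19 − 4939.38 = 1115.81
Syy = Σy² − (Σy)²/n = 10798.7367 − 9412.606013 = 1386.130688
b = Sxy/Sxx = 1115.81/1078 = 1.035074
SSE = Syy − b·Sxy = 1386.130688 − 1.035074·1115.81 = 231.184532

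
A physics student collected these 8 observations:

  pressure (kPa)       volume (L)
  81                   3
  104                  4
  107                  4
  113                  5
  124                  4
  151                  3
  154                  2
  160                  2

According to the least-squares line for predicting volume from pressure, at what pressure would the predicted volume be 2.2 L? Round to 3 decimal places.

n = 8, Σx = 994, Σy = 27, Σxy = 3229, Σx² = 129088
Sxx = Σx² − (Σx)²/n = 129088 − 123504.5 = 5583.5
Sxy = Σxy − (Σx)(Σy)/n = 3229 − 3354.75 = -125.75
b = Sxy/Sxx = -125.75/5583.5 = -0.022522
a = ȳ − b·x̄ = 3.375 − (-0.022522)·124.25 = 6.173323
Set a + b·x = 2.2: x = (2.2 − 6.173323) / (-0.022522) = 176.421869

176.422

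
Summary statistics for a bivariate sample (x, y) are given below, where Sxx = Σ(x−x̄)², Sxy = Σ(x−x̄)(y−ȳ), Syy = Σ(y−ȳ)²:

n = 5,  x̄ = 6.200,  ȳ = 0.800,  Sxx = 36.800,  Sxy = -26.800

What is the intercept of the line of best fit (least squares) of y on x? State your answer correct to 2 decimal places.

b = Sxy/Sxx = -26.8/36.8 = -0.728261
a = ȳ − b·x̄ = 0.8 − (-0.728261)·6.2 = 5.315217

5.32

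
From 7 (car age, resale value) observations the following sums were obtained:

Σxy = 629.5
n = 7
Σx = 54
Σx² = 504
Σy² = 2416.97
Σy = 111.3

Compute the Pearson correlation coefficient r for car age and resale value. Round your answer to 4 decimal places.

-0.9630

Sxx = Σx² − (Σx)²/n = 504 − 416.571429 = 87.428571
Sxy = Σxy − (Σx)(Σy)/n = 629.5 − 858.6 = -229.1
Syy = Σy² − (Σy)²/n = 2416.97 − 1769.67 = 647.3
r = Sxy/√(Sxx·Syy) = -229.1/√(56592.514286) = -229.1/237.891812 = -0.963043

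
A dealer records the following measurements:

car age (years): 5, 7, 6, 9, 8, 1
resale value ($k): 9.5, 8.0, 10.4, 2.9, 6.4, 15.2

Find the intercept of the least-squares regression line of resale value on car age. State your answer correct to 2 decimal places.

n = 6, Σx = 36, Σy = 52.4, Σxy = 258.4, Σx² = 256
Sxx = Σx² − (Σx)²/n = 256 − 216 = 40
Sxy = Σxy − (Σx)(Σy)/n = 258.4 − 314.4 = -56
b = Sxy/Sxx = -56/40 = -1.4
a = ȳ − b·x̄ = 8.733333 − (-1.4)·6 = 17.133333

17.13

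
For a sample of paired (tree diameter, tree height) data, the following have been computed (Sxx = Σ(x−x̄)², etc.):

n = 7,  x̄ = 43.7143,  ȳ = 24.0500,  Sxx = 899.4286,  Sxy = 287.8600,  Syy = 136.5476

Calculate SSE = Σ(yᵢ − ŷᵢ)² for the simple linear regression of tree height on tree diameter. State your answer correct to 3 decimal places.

44.419

b = Sxy/Sxx = 287.86/899.4286 = 0.320048
SSE = Syy − b·Sxy = 136.5476 − 0.320048·287.86 = 44.418687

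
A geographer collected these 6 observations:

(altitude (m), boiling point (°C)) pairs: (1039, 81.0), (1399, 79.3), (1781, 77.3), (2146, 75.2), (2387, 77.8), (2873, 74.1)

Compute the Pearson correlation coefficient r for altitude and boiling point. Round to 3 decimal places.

n = 6, Σx = 11625, Σy = 464.7, Σxy = 892748.1, Σx² = 24765897, Σy² = 36023.47
Sxx = Σx² − (Σx)²/n = 24765897 − 22523437.5 = 2242459.5
Sxy = Σxy − (Σx)(Σy)/n = 892748.1 − 900356.25 = -7608.15
Syy = Σy² − (Σy)²/n = 36023.47 − 35991.015 = 32.455
r = Sxy/√(Sxx·Syy) = -7608.15/√(72779023.0725) = -7608.15/8531.062248 = -0.891817

-0.892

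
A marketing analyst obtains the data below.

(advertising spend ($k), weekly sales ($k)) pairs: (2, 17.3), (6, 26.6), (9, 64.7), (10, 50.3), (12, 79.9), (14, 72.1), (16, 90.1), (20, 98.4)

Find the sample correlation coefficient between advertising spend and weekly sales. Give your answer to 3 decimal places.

n = 8, Σx = 89, Σy = 499.4, Σxy = 6657.3, Σx² = 1217, Σy² = 37106.02
Sxx = Σx² − (Σx)²/n = 1217 − 990.125 = 226.875
Sxy = Σxy − (Σx)(Σy)/n = 6657.3 − 5555.825 = 1101.475
Syy = Σy² − (Σy)²/n = 37106.02 − 31175.045 = 5930.975
r = Sxy/√(Sxx·Syy) = 1101.475/√(1345589.953125) = 1101.475/1159.995669 = 0.949551

0.950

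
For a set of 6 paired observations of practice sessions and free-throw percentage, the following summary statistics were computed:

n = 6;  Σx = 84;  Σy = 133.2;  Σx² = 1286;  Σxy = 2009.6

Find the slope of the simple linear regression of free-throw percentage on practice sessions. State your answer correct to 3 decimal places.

1.316

Sxx = Σx² − (Σx)²/n = 1286 − 1176 = 110
Sxy = Σxy − (Σx)(Σy)/n = 2009.6 − 1864.8 = 144.8
b = Sxy/Sxx = 144.8/110 = 1.316364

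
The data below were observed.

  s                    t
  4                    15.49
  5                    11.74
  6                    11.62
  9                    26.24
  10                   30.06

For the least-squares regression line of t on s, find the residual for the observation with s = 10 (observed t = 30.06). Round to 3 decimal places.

1.463

n = 5, Σx = 34, Σy = 95.15, Σxy = 727.14, Σx² = 258
Sxx = Σx² − (Σx)²/n = 258 − 231.2 = 26.8
Sxy = Σxy − (Σx)(Σy)/n = 727.14 − 647.02 = 80.12
b = Sxy/Sxx = 80.12/26.8 = 2.989552
a = ȳ − b·x̄ = 19.03 − 2.989552·6.8 = -1.298955
ŷ(10) = -1.298955 + 2.989552·10 = 28.596567
residual = y − ŷ = 30.06 − 28.596567 = 1.463433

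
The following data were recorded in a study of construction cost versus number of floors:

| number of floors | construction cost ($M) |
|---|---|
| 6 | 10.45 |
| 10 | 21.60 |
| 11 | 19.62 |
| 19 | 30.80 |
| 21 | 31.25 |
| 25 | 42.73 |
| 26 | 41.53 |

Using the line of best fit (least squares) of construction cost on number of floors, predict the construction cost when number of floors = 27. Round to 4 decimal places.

43.2329

n = 7, Σx = 118, Σy = 197.98, Σxy = 3884, Σx² = 2360
Sxx = Σx² − (Σx)²/n = 2360 − 1989.142857 = 370.857143
Sxy = Σxy − (Σx)(Σy)/n = 3884 − 3337.377143 = 546.622857
b = Sxy/Sxx = 546.622857/370.857143 = 1.473945
a = ȳ − b·x̄ = 28.282857 − 1.473945·16.857143 = 3.436364
ŷ(27) = a + b·27 = 3.436364 + 1.473945·27 = 43.232866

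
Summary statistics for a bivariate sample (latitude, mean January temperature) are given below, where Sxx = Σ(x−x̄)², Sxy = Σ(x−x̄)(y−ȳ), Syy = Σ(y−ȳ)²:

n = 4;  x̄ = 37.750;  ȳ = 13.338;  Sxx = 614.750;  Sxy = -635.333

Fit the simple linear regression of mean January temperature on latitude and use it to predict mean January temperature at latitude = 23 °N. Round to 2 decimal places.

28.58

b = Sxy/Sxx = -635.333/614.75 = -1.033482
a = ȳ − b·x̄ = 13.338 − (-1.033482)·37.75 = 52.351942
ŷ(23) = a + b·23 = 52.351942 + (-1.033482)·23 = 28.581858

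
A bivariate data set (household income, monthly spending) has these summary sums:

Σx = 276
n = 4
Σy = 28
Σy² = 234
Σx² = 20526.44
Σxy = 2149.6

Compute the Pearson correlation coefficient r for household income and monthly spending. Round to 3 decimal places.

Sxx = Σx² − (Σx)²/n = 20526.44 − 19044 = 1482.44
Sxy = Σxy − (Σx)(Σy)/n = 2149.6 − 1932 = 217.6
Syy = Σy² − (Σy)²/n = 234 − 196 = 38
r = Sxy/√(Sxx·Syy) = 217.6/√(56332.72) = 217.6/237.345150 = 0.916808

0.917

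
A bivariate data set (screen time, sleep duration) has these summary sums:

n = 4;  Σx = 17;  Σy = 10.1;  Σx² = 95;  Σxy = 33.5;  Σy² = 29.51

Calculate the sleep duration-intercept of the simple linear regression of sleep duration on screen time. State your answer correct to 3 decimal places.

Sxx = Σx² − (Σx)²/n = 95 − 72.25 = 22.75
Sxy = Σxy − (Σx)(Σy)/n = 33.5 − 42.925 = -9.425
b = Sxy/Sxx = -9.425/22.75 = -0.414286
a = ȳ − b·x̄ = 2.525 − (-0.414286)·4.25 = 4.285714

4.286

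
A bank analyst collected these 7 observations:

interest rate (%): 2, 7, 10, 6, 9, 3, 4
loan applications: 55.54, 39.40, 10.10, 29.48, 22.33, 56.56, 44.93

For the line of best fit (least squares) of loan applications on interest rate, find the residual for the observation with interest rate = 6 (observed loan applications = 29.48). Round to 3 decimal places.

-6.650

n = 7, Σx = 41, Σy = 258.34, Σxy = 1215.13, Σx² = 295
Sxx = Σx² − (Σx)²/n = 295 − 240.142857 = 54.857143
Sxy = Σxy − (Σx)(Σy)/n = 1215.13 − 1513.134286 = -298.004286
b = Sxy/Sxx = -298.004286/54.857143 = -5.432370
a = ȳ − b·x̄ = 36.905714 − (-5.432370)·5.857143 = 68.723880
ŷ(6) = 68.723880 + (-5.432370)·6 = 36.129661
residual = y − ŷ = 29.48 − 36.129661 = -6.649661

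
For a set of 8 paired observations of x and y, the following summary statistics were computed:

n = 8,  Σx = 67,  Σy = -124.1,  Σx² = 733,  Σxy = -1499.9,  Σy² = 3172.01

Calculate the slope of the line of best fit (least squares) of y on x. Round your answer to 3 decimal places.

-2.680

Sxx = Σx² − (Σx)²/n = 733 − 561.125 = 171.875
Sxy = Σxy − (Σx)(Σy)/n = -1499.9 − (-1039.3375) = -460.5625
b = Sxy/Sxx = -460.5625/171.875 = -2.679636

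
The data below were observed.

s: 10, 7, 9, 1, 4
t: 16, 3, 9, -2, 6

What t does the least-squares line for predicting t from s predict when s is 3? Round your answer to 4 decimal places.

n = 5, Σx = 31, Σy = 32, Σxy = 284, Σx² = 247
Sxx = Σx² − (Σx)²/n = 247 − 192.2 = 54.8
Sxy = Σxy − (Σx)(Σy)/n = 284 − 198.4 = 85.6
b = Sxy/Sxx = 85.6/54.8 = 1.562044
a = ȳ − b·x̄ = 6.4 − 1.562044·6.2 = -3.284672
ŷ(3) = a + b·3 = -3.284672 + 1.562044·3 = 1.401460

1.4015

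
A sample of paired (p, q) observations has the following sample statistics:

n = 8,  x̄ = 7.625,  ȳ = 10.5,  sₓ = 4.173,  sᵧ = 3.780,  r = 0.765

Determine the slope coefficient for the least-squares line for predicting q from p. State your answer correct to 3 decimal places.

b = r · sᵧ/sₓ = 0.765 · 3.78/4.173 = 0.692955

0.693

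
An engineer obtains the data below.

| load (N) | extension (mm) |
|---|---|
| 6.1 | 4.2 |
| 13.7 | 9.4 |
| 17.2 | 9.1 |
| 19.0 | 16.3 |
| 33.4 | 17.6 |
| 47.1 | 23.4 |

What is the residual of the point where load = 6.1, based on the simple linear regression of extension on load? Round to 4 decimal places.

-1.7766

n = 6, Σx = 136.5, Σy = 80, Σxy = 2310.6, Σx² = 4215.71
Sxx = Σx² − (Σx)²/n = 4215.71 − 3105.375 = 1110.335
Sxy = Σxy − (Σx)(Σy)/n = 2310.6 − 1820 = 490.6
b = Sxy/Sxx = 490.6/1110.335 = 0.441849
a = ȳ − b·x̄ = 13.333333 − 0.441849·22.75 = 3.281277
ŷ(6.1) = 3.281277 + 0.441849·6.1 = 5.976554
residual = y − ŷ = 4.2 − 5.976554 = -1.776554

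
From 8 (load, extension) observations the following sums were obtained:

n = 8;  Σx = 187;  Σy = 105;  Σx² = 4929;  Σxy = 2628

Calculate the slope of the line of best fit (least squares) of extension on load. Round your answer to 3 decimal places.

0.311

Sxx = Σx² − (Σx)²/n = 4929 − 4371.125 = 557.875
Sxy = Σxy − (Σx)(Σy)/n = 2628 − 2454.375 = 173.625
b = Sxy/Sxx = 173.625/557.875 = 0.311226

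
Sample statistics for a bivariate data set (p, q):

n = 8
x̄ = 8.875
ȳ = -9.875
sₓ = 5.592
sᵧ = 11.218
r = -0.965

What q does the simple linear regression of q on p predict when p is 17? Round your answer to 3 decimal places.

-25.604

b = r · sᵧ/sₓ = -0.965 · 11.218/5.592 = -1.935867
a = ȳ − b·x̄ = -9.875 − (-1.935867)·8.875 = 7.305822
ŷ(17) = a + b·17 = 7.305822 + (-1.935867)·17 = -25.603922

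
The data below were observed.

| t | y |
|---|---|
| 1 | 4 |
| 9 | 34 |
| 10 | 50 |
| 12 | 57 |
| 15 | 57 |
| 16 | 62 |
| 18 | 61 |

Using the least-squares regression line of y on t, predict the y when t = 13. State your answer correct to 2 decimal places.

51.43

n = 7, Σx = 81, Σy = 325, Σxy = 4439, Σx² = 1131
Sxx = Σx² − (Σx)²/n = 1131 − 937.285714 = 193.714286
Sxy = Σxy − (Σx)(Σy)/n = 4439 − 3760.714286 = 678.285714
b = Sxy/Sxx = 678.285714/193.714286 = 3.501475
a = ȳ − b·x̄ = 46.428571 − 3.501475·11.571429 = 5.911504
ŷ(13) = a + b·13 = 5.911504 + 3.501475·13 = 51.430678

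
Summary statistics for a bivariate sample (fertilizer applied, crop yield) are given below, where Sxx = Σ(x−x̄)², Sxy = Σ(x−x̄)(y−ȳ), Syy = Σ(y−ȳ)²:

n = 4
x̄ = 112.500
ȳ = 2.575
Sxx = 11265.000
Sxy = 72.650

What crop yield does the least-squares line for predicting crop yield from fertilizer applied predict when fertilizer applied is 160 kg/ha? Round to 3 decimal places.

2.881

b = Sxy/Sxx = 72.65/11265 = 0.006449
a = ȳ − b·x̄ = 2.575 − 0.006449·112.5 = 1.849467
ŷ(160) = a + b·160 = 1.849467 + 0.006449·160 = 2.881336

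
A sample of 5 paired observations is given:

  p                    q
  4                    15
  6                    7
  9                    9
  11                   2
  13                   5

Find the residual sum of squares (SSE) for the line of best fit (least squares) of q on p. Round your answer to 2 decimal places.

n = 5, Σx = 43, Σy = 38, Σxy = 270, Σx² = 423, Σy² = 384
Sxx = Σx² − (Σx)²/n = 423 − 369.8 = 53.2
Sxy = Σxy − (Σx)(Σy)/n = 270 − 326.8 = -56.8
Syy = Σy² − (Σy)²/n = 384 − 288.8 = 95.2
b = Sxy/Sxx = -56.8/53.2 = -1.067669
SSE = Syy − b·Sxy = 95.2 − (-1.067669)·(-56.8) = 34.556391

34.56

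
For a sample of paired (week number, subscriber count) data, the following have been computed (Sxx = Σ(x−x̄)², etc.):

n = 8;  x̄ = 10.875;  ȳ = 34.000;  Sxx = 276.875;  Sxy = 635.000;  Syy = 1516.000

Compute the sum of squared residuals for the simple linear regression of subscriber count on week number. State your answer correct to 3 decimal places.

59.657

b = Sxy/Sxx = 635/276.875 = 2.293454
SSE = Syy − b·Sxy = 1516 − 2.293454·635 = 59.656885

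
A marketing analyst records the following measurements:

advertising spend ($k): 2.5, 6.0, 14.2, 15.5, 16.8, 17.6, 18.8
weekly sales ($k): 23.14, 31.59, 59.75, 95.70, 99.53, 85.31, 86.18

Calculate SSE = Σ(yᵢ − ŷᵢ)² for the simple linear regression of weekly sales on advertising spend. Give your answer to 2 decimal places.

n = 7, Σx = 91.4, Σy = 481.2, Σxy = 7372.934, Σx² = 1429.58, Σy² = 38872.9496
Sxx = Σx² − (Σx)²/n = 1429.58 − 1193.422857 = 236.157143
Sxy = Σxy − (Σx)(Σy)/n = 7372.934 − 6283.097143 = 1089.836857
Syy = Σy² − (Σy)²/n = 38872.9496 − 33079.062857 = 5793.886743
b = Sxy/Sxx = 1089.836857/236.157143 = 4.614880
SSE = Syy − b·Sxy = 5793.886743 − 4.614880·1089.836857 = 764.420512

764.42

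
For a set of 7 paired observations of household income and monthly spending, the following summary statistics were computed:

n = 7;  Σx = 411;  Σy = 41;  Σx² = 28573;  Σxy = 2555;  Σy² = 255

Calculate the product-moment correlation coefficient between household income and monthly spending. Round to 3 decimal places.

0.575

Sxx = Σx² − (Σx)²/n = 28573 − 24131.571429 = 4441.428571
Sxy = Σxy − (Σx)(Σy)/n = 2555 − 2407.285714 = 147.714286
Syy = Σy² − (Σy)²/n = 255 − 240.142857 = 14.857143
r = Sxy/√(Sxx·Syy) = 147.714286/√(65986.938776) = 147.714286/256.879230 = 0.575034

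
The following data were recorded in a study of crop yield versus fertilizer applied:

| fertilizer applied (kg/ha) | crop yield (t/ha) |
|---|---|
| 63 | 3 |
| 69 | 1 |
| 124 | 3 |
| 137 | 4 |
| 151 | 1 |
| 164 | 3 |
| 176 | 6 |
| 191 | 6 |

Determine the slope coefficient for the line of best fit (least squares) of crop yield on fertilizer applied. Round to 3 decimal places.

n = 8, Σx = 1075, Σy = 27, Σxy = 4023, Σx² = 160029
Sxx = Σx² − (Σx)²/n = 160029 − 144453.125 = 15575.875
Sxy = Σxy − (Σx)(Σy)/n = 4023 − 3628.125 = 394.875
b = Sxy/Sxx = 394.875/15575.875 = 0.025352

0.025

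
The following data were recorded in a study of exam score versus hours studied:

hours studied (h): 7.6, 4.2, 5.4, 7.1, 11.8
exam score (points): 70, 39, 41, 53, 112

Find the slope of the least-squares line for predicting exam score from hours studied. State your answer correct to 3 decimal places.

n = 5, Σx = 36.1, Σy = 315, Σxy = 2615.1, Σx² = 294.21
Sxx = Σx² − (Σx)²/n = 294.21 − 260.642 = 33.568
Sxy = Σxy − (Σx)(Σy)/n = 2615.1 − 2274.3 = 340.8
b = Sxy/Sxx = 340.8/33.568 = 10.152526

10.153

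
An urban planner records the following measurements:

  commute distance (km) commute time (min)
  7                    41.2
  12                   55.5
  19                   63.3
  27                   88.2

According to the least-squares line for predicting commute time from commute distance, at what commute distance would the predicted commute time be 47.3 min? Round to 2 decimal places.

n = 4, Σx = 65, Σy = 248.2, Σxy = 4538.5, Σx² = 1283
Sxx = Σx² − (Σx)²/n = 1283 − 1056.25 = 226.75
Sxy = Σxy − (Σx)(Σy)/n = 4538.5 − 4033.25 = 505.25
b = Sxy/Sxx = 505.25/226.75 = 2.228225
a = ȳ − b·x̄ = 62.05 − 2.228225·16.25 = 25.841345
Set a + b·x = 47.3: x = (47.3 − 25.841345) / 2.228225 = 9.630381

9.63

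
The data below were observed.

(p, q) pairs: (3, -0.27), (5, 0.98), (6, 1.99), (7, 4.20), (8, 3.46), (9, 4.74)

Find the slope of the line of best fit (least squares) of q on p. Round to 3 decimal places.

0.863

n = 6, Σx = 38, Σy = 15.1, Σxy = 115.77, Σx² = 264
Sxx = Σx² − (Σx)²/n = 264 − 240.666667 = 23.333333
Sxy = Σxy − (Σx)(Σy)/n = 115.77 − 95.633333 = 20.136667
b = Sxy/Sxx = 20.136667/23.333333 = 0.863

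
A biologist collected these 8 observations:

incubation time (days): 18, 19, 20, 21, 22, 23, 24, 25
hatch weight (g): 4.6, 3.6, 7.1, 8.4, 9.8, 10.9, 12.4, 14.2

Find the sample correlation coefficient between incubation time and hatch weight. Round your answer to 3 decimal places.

n = 8, Σx = 172, Σy = 71, Σxy = 1588.5, Σx² = 3740, Σy² = 725.34
Sxx = Σx² − (Σx)²/n = 3740 − 3698 = 42
Sxy = Σxy − (Σx)(Σy)/n = 1588.5 − 1526.5 = 62
Syy = Σy² − (Σy)²/n = 725.34 − 630.125 = 95.215
r = Sxy/√(Sxx·Syy) = 62/√(3999.03) = 62/63.237884 = 0.980425

0.980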